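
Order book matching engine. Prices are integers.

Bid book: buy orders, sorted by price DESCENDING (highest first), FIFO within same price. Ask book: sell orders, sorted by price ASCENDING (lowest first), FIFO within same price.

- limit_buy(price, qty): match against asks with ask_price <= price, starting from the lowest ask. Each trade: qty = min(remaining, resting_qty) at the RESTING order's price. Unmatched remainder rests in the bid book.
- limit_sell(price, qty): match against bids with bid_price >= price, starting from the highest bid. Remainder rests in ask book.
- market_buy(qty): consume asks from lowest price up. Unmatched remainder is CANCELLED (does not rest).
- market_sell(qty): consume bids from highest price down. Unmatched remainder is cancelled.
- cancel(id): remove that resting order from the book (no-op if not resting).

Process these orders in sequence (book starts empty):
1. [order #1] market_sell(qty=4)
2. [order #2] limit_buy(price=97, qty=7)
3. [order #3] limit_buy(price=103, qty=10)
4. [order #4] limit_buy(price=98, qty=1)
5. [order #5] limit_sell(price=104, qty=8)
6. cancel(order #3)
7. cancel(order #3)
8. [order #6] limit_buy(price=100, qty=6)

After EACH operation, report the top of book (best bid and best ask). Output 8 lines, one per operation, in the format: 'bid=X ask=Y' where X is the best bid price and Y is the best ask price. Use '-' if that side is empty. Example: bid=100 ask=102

After op 1 [order #1] market_sell(qty=4): fills=none; bids=[-] asks=[-]
After op 2 [order #2] limit_buy(price=97, qty=7): fills=none; bids=[#2:7@97] asks=[-]
After op 3 [order #3] limit_buy(price=103, qty=10): fills=none; bids=[#3:10@103 #2:7@97] asks=[-]
After op 4 [order #4] limit_buy(price=98, qty=1): fills=none; bids=[#3:10@103 #4:1@98 #2:7@97] asks=[-]
After op 5 [order #5] limit_sell(price=104, qty=8): fills=none; bids=[#3:10@103 #4:1@98 #2:7@97] asks=[#5:8@104]
After op 6 cancel(order #3): fills=none; bids=[#4:1@98 #2:7@97] asks=[#5:8@104]
After op 7 cancel(order #3): fills=none; bids=[#4:1@98 #2:7@97] asks=[#5:8@104]
After op 8 [order #6] limit_buy(price=100, qty=6): fills=none; bids=[#6:6@100 #4:1@98 #2:7@97] asks=[#5:8@104]

Answer: bid=- ask=-
bid=97 ask=-
bid=103 ask=-
bid=103 ask=-
bid=103 ask=104
bid=98 ask=104
bid=98 ask=104
bid=100 ask=104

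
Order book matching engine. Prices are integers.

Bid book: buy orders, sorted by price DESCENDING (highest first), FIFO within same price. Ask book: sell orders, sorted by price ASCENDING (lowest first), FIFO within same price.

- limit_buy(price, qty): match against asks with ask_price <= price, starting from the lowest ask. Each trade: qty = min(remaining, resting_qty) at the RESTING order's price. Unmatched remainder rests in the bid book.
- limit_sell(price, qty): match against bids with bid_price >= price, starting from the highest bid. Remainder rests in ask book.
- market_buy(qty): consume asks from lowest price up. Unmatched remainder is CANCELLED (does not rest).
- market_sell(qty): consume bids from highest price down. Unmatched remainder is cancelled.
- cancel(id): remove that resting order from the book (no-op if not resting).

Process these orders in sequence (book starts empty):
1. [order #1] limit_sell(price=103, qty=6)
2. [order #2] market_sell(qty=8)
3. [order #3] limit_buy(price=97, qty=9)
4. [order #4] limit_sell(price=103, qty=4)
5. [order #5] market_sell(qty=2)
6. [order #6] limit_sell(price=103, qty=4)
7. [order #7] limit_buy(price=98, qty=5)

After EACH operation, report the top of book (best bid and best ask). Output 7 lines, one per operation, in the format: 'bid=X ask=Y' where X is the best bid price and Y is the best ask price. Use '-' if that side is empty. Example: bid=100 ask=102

After op 1 [order #1] limit_sell(price=103, qty=6): fills=none; bids=[-] asks=[#1:6@103]
After op 2 [order #2] market_sell(qty=8): fills=none; bids=[-] asks=[#1:6@103]
After op 3 [order #3] limit_buy(price=97, qty=9): fills=none; bids=[#3:9@97] asks=[#1:6@103]
After op 4 [order #4] limit_sell(price=103, qty=4): fills=none; bids=[#3:9@97] asks=[#1:6@103 #4:4@103]
After op 5 [order #5] market_sell(qty=2): fills=#3x#5:2@97; bids=[#3:7@97] asks=[#1:6@103 #4:4@103]
After op 6 [order #6] limit_sell(price=103, qty=4): fills=none; bids=[#3:7@97] asks=[#1:6@103 #4:4@103 #6:4@103]
After op 7 [order #7] limit_buy(price=98, qty=5): fills=none; bids=[#7:5@98 #3:7@97] asks=[#1:6@103 #4:4@103 #6:4@103]

Answer: bid=- ask=103
bid=- ask=103
bid=97 ask=103
bid=97 ask=103
bid=97 ask=103
bid=97 ask=103
bid=98 ask=103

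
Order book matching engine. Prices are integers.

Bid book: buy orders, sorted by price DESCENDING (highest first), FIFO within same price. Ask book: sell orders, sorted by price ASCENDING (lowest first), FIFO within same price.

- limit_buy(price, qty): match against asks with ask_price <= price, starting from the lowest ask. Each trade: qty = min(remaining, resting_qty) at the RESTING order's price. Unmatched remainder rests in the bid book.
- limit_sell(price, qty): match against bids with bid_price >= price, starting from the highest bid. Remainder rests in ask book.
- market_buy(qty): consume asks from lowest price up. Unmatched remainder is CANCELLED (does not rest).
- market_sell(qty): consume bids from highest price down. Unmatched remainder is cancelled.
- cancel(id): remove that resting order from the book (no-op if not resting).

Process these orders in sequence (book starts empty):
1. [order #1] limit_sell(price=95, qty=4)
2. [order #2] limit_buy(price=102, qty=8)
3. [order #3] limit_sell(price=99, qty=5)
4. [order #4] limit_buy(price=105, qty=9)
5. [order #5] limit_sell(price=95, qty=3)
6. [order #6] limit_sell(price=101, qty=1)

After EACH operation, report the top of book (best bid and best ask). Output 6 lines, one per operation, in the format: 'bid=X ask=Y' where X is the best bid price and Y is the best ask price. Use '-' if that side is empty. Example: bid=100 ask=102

Answer: bid=- ask=95
bid=102 ask=-
bid=- ask=99
bid=105 ask=-
bid=105 ask=-
bid=105 ask=-

Derivation:
After op 1 [order #1] limit_sell(price=95, qty=4): fills=none; bids=[-] asks=[#1:4@95]
After op 2 [order #2] limit_buy(price=102, qty=8): fills=#2x#1:4@95; bids=[#2:4@102] asks=[-]
After op 3 [order #3] limit_sell(price=99, qty=5): fills=#2x#3:4@102; bids=[-] asks=[#3:1@99]
After op 4 [order #4] limit_buy(price=105, qty=9): fills=#4x#3:1@99; bids=[#4:8@105] asks=[-]
After op 5 [order #5] limit_sell(price=95, qty=3): fills=#4x#5:3@105; bids=[#4:5@105] asks=[-]
After op 6 [order #6] limit_sell(price=101, qty=1): fills=#4x#6:1@105; bids=[#4:4@105] asks=[-]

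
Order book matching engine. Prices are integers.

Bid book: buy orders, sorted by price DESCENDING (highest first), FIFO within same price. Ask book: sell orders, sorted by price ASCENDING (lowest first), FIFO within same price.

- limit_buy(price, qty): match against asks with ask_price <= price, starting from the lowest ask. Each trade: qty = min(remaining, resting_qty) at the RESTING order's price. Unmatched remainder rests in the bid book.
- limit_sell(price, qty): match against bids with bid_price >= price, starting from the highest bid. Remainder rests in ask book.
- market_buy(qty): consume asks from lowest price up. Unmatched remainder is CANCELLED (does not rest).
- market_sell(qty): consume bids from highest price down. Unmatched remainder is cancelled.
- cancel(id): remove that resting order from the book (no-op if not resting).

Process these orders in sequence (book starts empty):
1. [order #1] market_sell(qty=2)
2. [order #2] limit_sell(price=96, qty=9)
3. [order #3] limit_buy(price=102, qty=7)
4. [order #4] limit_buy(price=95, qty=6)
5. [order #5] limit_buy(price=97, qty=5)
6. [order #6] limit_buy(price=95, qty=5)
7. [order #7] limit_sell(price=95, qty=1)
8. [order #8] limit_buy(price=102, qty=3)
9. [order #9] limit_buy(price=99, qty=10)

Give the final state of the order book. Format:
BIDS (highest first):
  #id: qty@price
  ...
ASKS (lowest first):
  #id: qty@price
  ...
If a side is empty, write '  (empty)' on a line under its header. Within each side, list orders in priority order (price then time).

After op 1 [order #1] market_sell(qty=2): fills=none; bids=[-] asks=[-]
After op 2 [order #2] limit_sell(price=96, qty=9): fills=none; bids=[-] asks=[#2:9@96]
After op 3 [order #3] limit_buy(price=102, qty=7): fills=#3x#2:7@96; bids=[-] asks=[#2:2@96]
After op 4 [order #4] limit_buy(price=95, qty=6): fills=none; bids=[#4:6@95] asks=[#2:2@96]
After op 5 [order #5] limit_buy(price=97, qty=5): fills=#5x#2:2@96; bids=[#5:3@97 #4:6@95] asks=[-]
After op 6 [order #6] limit_buy(price=95, qty=5): fills=none; bids=[#5:3@97 #4:6@95 #6:5@95] asks=[-]
After op 7 [order #7] limit_sell(price=95, qty=1): fills=#5x#7:1@97; bids=[#5:2@97 #4:6@95 #6:5@95] asks=[-]
After op 8 [order #8] limit_buy(price=102, qty=3): fills=none; bids=[#8:3@102 #5:2@97 #4:6@95 #6:5@95] asks=[-]
After op 9 [order #9] limit_buy(price=99, qty=10): fills=none; bids=[#8:3@102 #9:10@99 #5:2@97 #4:6@95 #6:5@95] asks=[-]

Answer: BIDS (highest first):
  #8: 3@102
  #9: 10@99
  #5: 2@97
  #4: 6@95
  #6: 5@95
ASKS (lowest first):
  (empty)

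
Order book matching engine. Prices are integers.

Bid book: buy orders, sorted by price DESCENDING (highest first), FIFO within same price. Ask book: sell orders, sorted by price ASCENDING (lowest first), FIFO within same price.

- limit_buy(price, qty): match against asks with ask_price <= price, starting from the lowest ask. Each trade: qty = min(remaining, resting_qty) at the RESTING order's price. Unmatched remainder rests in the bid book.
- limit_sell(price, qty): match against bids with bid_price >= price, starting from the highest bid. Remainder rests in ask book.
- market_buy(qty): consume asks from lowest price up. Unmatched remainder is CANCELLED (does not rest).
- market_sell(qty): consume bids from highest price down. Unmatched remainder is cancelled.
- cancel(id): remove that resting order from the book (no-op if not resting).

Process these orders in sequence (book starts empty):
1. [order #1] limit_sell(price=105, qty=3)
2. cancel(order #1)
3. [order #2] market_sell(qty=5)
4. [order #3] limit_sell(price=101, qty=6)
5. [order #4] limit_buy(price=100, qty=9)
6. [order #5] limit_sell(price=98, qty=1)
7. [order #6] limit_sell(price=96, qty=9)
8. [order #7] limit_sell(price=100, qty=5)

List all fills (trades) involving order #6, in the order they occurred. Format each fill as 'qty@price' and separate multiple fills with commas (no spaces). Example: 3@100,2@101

After op 1 [order #1] limit_sell(price=105, qty=3): fills=none; bids=[-] asks=[#1:3@105]
After op 2 cancel(order #1): fills=none; bids=[-] asks=[-]
After op 3 [order #2] market_sell(qty=5): fills=none; bids=[-] asks=[-]
After op 4 [order #3] limit_sell(price=101, qty=6): fills=none; bids=[-] asks=[#3:6@101]
After op 5 [order #4] limit_buy(price=100, qty=9): fills=none; bids=[#4:9@100] asks=[#3:6@101]
After op 6 [order #5] limit_sell(price=98, qty=1): fills=#4x#5:1@100; bids=[#4:8@100] asks=[#3:6@101]
After op 7 [order #6] limit_sell(price=96, qty=9): fills=#4x#6:8@100; bids=[-] asks=[#6:1@96 #3:6@101]
After op 8 [order #7] limit_sell(price=100, qty=5): fills=none; bids=[-] asks=[#6:1@96 #7:5@100 #3:6@101]

Answer: 8@100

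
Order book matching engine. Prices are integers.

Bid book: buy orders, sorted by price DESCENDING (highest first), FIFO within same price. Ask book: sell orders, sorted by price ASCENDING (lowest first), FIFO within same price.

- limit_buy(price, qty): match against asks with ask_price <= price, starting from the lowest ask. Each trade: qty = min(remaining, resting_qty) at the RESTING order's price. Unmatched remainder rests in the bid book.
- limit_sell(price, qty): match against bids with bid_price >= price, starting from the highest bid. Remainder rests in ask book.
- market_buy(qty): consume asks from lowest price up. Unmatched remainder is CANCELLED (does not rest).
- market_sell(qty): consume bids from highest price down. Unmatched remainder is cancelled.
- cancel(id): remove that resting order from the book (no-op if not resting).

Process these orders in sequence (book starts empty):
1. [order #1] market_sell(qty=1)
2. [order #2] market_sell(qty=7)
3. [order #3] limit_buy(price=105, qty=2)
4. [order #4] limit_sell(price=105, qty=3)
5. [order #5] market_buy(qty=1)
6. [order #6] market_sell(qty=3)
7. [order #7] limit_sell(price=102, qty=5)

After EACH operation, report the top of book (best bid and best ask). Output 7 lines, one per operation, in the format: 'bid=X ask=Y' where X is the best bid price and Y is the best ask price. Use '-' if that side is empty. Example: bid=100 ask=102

Answer: bid=- ask=-
bid=- ask=-
bid=105 ask=-
bid=- ask=105
bid=- ask=-
bid=- ask=-
bid=- ask=102

Derivation:
After op 1 [order #1] market_sell(qty=1): fills=none; bids=[-] asks=[-]
After op 2 [order #2] market_sell(qty=7): fills=none; bids=[-] asks=[-]
After op 3 [order #3] limit_buy(price=105, qty=2): fills=none; bids=[#3:2@105] asks=[-]
After op 4 [order #4] limit_sell(price=105, qty=3): fills=#3x#4:2@105; bids=[-] asks=[#4:1@105]
After op 5 [order #5] market_buy(qty=1): fills=#5x#4:1@105; bids=[-] asks=[-]
After op 6 [order #6] market_sell(qty=3): fills=none; bids=[-] asks=[-]
After op 7 [order #7] limit_sell(price=102, qty=5): fills=none; bids=[-] asks=[#7:5@102]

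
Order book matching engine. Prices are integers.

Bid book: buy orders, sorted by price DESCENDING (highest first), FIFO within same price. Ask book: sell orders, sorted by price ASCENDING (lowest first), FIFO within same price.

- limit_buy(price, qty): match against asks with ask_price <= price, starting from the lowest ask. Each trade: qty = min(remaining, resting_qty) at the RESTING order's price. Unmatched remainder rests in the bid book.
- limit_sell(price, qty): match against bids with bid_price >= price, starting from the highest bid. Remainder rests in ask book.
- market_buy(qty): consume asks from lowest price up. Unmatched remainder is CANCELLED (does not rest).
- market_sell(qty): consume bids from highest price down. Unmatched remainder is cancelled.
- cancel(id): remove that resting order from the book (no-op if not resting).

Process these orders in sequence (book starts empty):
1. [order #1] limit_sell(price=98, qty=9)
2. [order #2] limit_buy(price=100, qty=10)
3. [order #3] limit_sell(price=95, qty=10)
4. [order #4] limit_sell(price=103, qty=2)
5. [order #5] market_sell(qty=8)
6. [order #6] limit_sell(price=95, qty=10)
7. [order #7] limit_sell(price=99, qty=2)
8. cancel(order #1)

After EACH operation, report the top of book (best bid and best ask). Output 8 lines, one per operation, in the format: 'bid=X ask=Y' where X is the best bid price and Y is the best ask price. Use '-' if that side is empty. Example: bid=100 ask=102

After op 1 [order #1] limit_sell(price=98, qty=9): fills=none; bids=[-] asks=[#1:9@98]
After op 2 [order #2] limit_buy(price=100, qty=10): fills=#2x#1:9@98; bids=[#2:1@100] asks=[-]
After op 3 [order #3] limit_sell(price=95, qty=10): fills=#2x#3:1@100; bids=[-] asks=[#3:9@95]
After op 4 [order #4] limit_sell(price=103, qty=2): fills=none; bids=[-] asks=[#3:9@95 #4:2@103]
After op 5 [order #5] market_sell(qty=8): fills=none; bids=[-] asks=[#3:9@95 #4:2@103]
After op 6 [order #6] limit_sell(price=95, qty=10): fills=none; bids=[-] asks=[#3:9@95 #6:10@95 #4:2@103]
After op 7 [order #7] limit_sell(price=99, qty=2): fills=none; bids=[-] asks=[#3:9@95 #6:10@95 #7:2@99 #4:2@103]
After op 8 cancel(order #1): fills=none; bids=[-] asks=[#3:9@95 #6:10@95 #7:2@99 #4:2@103]

Answer: bid=- ask=98
bid=100 ask=-
bid=- ask=95
bid=- ask=95
bid=- ask=95
bid=- ask=95
bid=- ask=95
bid=- ask=95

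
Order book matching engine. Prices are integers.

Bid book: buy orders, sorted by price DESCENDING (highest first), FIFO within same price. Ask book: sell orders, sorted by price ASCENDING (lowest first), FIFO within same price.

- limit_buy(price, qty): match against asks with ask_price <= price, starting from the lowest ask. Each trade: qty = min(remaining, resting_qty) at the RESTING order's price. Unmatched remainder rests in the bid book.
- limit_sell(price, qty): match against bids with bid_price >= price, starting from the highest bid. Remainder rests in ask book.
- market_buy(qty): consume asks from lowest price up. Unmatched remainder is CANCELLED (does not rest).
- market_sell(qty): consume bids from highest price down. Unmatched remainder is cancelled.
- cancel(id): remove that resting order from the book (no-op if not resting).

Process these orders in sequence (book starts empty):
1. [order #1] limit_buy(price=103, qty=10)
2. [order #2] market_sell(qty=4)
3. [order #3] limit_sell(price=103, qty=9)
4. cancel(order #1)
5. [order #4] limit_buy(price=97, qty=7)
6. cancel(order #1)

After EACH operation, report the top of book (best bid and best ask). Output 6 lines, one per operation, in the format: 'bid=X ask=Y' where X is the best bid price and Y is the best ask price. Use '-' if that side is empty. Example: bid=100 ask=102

After op 1 [order #1] limit_buy(price=103, qty=10): fills=none; bids=[#1:10@103] asks=[-]
After op 2 [order #2] market_sell(qty=4): fills=#1x#2:4@103; bids=[#1:6@103] asks=[-]
After op 3 [order #3] limit_sell(price=103, qty=9): fills=#1x#3:6@103; bids=[-] asks=[#3:3@103]
After op 4 cancel(order #1): fills=none; bids=[-] asks=[#3:3@103]
After op 5 [order #4] limit_buy(price=97, qty=7): fills=none; bids=[#4:7@97] asks=[#3:3@103]
After op 6 cancel(order #1): fills=none; bids=[#4:7@97] asks=[#3:3@103]

Answer: bid=103 ask=-
bid=103 ask=-
bid=- ask=103
bid=- ask=103
bid=97 ask=103
bid=97 ask=103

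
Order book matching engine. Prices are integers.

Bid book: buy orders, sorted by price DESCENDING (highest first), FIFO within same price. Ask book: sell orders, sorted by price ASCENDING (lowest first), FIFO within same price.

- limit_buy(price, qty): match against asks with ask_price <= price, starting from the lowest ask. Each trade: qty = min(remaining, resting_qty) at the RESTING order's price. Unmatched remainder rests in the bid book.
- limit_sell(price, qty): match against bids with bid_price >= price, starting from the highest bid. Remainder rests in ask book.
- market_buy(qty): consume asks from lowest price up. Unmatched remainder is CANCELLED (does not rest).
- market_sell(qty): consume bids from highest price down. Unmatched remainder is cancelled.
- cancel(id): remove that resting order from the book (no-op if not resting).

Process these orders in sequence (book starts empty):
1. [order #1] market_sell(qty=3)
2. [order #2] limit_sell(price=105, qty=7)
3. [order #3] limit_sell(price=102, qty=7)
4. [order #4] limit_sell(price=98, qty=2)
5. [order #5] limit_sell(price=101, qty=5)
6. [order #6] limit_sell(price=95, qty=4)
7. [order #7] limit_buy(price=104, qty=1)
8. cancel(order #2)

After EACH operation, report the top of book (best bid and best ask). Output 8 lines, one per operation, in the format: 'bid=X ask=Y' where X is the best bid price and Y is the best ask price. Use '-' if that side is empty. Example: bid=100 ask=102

After op 1 [order #1] market_sell(qty=3): fills=none; bids=[-] asks=[-]
After op 2 [order #2] limit_sell(price=105, qty=7): fills=none; bids=[-] asks=[#2:7@105]
After op 3 [order #3] limit_sell(price=102, qty=7): fills=none; bids=[-] asks=[#3:7@102 #2:7@105]
After op 4 [order #4] limit_sell(price=98, qty=2): fills=none; bids=[-] asks=[#4:2@98 #3:7@102 #2:7@105]
After op 5 [order #5] limit_sell(price=101, qty=5): fills=none; bids=[-] asks=[#4:2@98 #5:5@101 #3:7@102 #2:7@105]
After op 6 [order #6] limit_sell(price=95, qty=4): fills=none; bids=[-] asks=[#6:4@95 #4:2@98 #5:5@101 #3:7@102 #2:7@105]
After op 7 [order #7] limit_buy(price=104, qty=1): fills=#7x#6:1@95; bids=[-] asks=[#6:3@95 #4:2@98 #5:5@101 #3:7@102 #2:7@105]
After op 8 cancel(order #2): fills=none; bids=[-] asks=[#6:3@95 #4:2@98 #5:5@101 #3:7@102]

Answer: bid=- ask=-
bid=- ask=105
bid=- ask=102
bid=- ask=98
bid=- ask=98
bid=- ask=95
bid=- ask=95
bid=- ask=95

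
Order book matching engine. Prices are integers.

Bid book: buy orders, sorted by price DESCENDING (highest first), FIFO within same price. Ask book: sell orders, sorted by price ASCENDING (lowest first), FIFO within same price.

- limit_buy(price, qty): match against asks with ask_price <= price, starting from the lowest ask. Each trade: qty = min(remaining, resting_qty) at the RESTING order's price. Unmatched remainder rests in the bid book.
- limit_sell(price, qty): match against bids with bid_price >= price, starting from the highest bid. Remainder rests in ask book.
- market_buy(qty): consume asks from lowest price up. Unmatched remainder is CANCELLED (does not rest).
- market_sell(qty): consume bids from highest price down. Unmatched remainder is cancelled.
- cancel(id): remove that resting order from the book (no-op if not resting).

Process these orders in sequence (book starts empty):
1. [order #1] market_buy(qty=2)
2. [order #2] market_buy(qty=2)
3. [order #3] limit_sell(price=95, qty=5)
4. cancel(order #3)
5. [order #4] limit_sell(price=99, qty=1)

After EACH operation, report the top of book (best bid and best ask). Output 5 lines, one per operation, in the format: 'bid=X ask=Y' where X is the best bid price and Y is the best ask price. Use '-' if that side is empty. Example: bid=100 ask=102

After op 1 [order #1] market_buy(qty=2): fills=none; bids=[-] asks=[-]
After op 2 [order #2] market_buy(qty=2): fills=none; bids=[-] asks=[-]
After op 3 [order #3] limit_sell(price=95, qty=5): fills=none; bids=[-] asks=[#3:5@95]
After op 4 cancel(order #3): fills=none; bids=[-] asks=[-]
After op 5 [order #4] limit_sell(price=99, qty=1): fills=none; bids=[-] asks=[#4:1@99]

Answer: bid=- ask=-
bid=- ask=-
bid=- ask=95
bid=- ask=-
bid=- ask=99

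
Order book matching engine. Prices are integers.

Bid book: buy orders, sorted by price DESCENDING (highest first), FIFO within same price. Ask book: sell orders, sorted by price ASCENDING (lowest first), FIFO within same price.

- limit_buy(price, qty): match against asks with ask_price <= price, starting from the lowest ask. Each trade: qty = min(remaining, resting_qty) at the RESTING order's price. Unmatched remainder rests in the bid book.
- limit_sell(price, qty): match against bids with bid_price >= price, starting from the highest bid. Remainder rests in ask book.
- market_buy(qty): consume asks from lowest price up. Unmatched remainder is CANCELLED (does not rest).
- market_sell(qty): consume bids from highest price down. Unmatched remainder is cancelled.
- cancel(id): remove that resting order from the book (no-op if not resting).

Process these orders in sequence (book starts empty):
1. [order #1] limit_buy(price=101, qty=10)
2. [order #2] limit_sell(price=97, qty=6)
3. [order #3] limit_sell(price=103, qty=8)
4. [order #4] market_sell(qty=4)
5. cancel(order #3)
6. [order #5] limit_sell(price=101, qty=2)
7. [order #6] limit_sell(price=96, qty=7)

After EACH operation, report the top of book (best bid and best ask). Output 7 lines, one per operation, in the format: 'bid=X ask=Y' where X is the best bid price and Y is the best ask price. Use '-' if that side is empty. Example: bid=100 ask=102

Answer: bid=101 ask=-
bid=101 ask=-
bid=101 ask=103
bid=- ask=103
bid=- ask=-
bid=- ask=101
bid=- ask=96

Derivation:
After op 1 [order #1] limit_buy(price=101, qty=10): fills=none; bids=[#1:10@101] asks=[-]
After op 2 [order #2] limit_sell(price=97, qty=6): fills=#1x#2:6@101; bids=[#1:4@101] asks=[-]
After op 3 [order #3] limit_sell(price=103, qty=8): fills=none; bids=[#1:4@101] asks=[#3:8@103]
After op 4 [order #4] market_sell(qty=4): fills=#1x#4:4@101; bids=[-] asks=[#3:8@103]
After op 5 cancel(order #3): fills=none; bids=[-] asks=[-]
After op 6 [order #5] limit_sell(price=101, qty=2): fills=none; bids=[-] asks=[#5:2@101]
After op 7 [order #6] limit_sell(price=96, qty=7): fills=none; bids=[-] asks=[#6:7@96 #5:2@101]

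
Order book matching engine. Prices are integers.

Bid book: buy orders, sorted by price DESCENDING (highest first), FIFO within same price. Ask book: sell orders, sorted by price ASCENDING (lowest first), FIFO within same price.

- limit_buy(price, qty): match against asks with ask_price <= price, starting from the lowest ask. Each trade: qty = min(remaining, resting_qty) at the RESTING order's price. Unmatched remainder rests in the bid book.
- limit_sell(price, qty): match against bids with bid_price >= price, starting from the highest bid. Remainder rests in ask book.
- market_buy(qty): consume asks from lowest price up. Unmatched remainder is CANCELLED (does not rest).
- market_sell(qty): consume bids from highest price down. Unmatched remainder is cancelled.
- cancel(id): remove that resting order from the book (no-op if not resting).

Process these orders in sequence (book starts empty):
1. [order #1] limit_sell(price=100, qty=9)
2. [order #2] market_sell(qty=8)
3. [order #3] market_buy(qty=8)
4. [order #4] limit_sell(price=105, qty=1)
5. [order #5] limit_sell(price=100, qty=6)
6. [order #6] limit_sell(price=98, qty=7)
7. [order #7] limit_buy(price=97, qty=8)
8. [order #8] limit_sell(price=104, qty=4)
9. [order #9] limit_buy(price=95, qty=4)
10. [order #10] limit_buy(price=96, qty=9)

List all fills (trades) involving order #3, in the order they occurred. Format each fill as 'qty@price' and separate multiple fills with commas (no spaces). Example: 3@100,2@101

Answer: 8@100

Derivation:
After op 1 [order #1] limit_sell(price=100, qty=9): fills=none; bids=[-] asks=[#1:9@100]
After op 2 [order #2] market_sell(qty=8): fills=none; bids=[-] asks=[#1:9@100]
After op 3 [order #3] market_buy(qty=8): fills=#3x#1:8@100; bids=[-] asks=[#1:1@100]
After op 4 [order #4] limit_sell(price=105, qty=1): fills=none; bids=[-] asks=[#1:1@100 #4:1@105]
After op 5 [order #5] limit_sell(price=100, qty=6): fills=none; bids=[-] asks=[#1:1@100 #5:6@100 #4:1@105]
After op 6 [order #6] limit_sell(price=98, qty=7): fills=none; bids=[-] asks=[#6:7@98 #1:1@100 #5:6@100 #4:1@105]
After op 7 [order #7] limit_buy(price=97, qty=8): fills=none; bids=[#7:8@97] asks=[#6:7@98 #1:1@100 #5:6@100 #4:1@105]
After op 8 [order #8] limit_sell(price=104, qty=4): fills=none; bids=[#7:8@97] asks=[#6:7@98 #1:1@100 #5:6@100 #8:4@104 #4:1@105]
After op 9 [order #9] limit_buy(price=95, qty=4): fills=none; bids=[#7:8@97 #9:4@95] asks=[#6:7@98 #1:1@100 #5:6@100 #8:4@104 #4:1@105]
After op 10 [order #10] limit_buy(price=96, qty=9): fills=none; bids=[#7:8@97 #10:9@96 #9:4@95] asks=[#6:7@98 #1:1@100 #5:6@100 #8:4@104 #4:1@105]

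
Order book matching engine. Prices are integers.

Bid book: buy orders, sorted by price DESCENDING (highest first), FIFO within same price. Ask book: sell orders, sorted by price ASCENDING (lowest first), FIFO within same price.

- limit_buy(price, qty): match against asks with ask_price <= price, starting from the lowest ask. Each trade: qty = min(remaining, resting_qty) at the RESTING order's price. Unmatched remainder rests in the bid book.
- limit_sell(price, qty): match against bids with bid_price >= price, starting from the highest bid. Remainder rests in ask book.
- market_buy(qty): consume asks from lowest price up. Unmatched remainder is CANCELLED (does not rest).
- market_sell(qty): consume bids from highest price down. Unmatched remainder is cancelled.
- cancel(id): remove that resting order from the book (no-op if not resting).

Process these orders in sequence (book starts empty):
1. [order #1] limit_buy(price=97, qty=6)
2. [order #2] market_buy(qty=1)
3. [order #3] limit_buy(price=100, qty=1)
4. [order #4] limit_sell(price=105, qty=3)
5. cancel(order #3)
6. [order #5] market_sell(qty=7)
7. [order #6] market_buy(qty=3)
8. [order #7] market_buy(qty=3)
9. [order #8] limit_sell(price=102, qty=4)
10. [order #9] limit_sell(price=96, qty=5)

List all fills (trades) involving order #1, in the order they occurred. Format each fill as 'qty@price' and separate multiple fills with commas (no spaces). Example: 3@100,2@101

Answer: 6@97

Derivation:
After op 1 [order #1] limit_buy(price=97, qty=6): fills=none; bids=[#1:6@97] asks=[-]
After op 2 [order #2] market_buy(qty=1): fills=none; bids=[#1:6@97] asks=[-]
After op 3 [order #3] limit_buy(price=100, qty=1): fills=none; bids=[#3:1@100 #1:6@97] asks=[-]
After op 4 [order #4] limit_sell(price=105, qty=3): fills=none; bids=[#3:1@100 #1:6@97] asks=[#4:3@105]
After op 5 cancel(order #3): fills=none; bids=[#1:6@97] asks=[#4:3@105]
After op 6 [order #5] market_sell(qty=7): fills=#1x#5:6@97; bids=[-] asks=[#4:3@105]
After op 7 [order #6] market_buy(qty=3): fills=#6x#4:3@105; bids=[-] asks=[-]
After op 8 [order #7] market_buy(qty=3): fills=none; bids=[-] asks=[-]
After op 9 [order #8] limit_sell(price=102, qty=4): fills=none; bids=[-] asks=[#8:4@102]
After op 10 [order #9] limit_sell(price=96, qty=5): fills=none; bids=[-] asks=[#9:5@96 #8:4@102]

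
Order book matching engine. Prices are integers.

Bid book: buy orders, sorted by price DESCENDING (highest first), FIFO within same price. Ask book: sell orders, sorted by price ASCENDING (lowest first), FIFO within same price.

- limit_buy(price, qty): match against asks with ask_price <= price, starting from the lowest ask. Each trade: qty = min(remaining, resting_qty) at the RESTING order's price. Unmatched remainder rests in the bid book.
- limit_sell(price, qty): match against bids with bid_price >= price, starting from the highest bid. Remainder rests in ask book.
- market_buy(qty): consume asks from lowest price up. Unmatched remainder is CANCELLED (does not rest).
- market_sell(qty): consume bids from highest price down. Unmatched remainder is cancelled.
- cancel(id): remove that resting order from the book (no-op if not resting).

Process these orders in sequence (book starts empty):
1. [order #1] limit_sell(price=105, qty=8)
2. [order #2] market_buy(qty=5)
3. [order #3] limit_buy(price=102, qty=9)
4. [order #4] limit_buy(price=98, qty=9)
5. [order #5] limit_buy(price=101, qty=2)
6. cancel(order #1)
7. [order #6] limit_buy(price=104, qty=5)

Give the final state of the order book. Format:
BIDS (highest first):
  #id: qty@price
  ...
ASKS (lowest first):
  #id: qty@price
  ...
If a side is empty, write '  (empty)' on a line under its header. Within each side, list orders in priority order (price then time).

Answer: BIDS (highest first):
  #6: 5@104
  #3: 9@102
  #5: 2@101
  #4: 9@98
ASKS (lowest first):
  (empty)

Derivation:
After op 1 [order #1] limit_sell(price=105, qty=8): fills=none; bids=[-] asks=[#1:8@105]
After op 2 [order #2] market_buy(qty=5): fills=#2x#1:5@105; bids=[-] asks=[#1:3@105]
After op 3 [order #3] limit_buy(price=102, qty=9): fills=none; bids=[#3:9@102] asks=[#1:3@105]
After op 4 [order #4] limit_buy(price=98, qty=9): fills=none; bids=[#3:9@102 #4:9@98] asks=[#1:3@105]
After op 5 [order #5] limit_buy(price=101, qty=2): fills=none; bids=[#3:9@102 #5:2@101 #4:9@98] asks=[#1:3@105]
After op 6 cancel(order #1): fills=none; bids=[#3:9@102 #5:2@101 #4:9@98] asks=[-]
After op 7 [order #6] limit_buy(price=104, qty=5): fills=none; bids=[#6:5@104 #3:9@102 #5:2@101 #4:9@98] asks=[-]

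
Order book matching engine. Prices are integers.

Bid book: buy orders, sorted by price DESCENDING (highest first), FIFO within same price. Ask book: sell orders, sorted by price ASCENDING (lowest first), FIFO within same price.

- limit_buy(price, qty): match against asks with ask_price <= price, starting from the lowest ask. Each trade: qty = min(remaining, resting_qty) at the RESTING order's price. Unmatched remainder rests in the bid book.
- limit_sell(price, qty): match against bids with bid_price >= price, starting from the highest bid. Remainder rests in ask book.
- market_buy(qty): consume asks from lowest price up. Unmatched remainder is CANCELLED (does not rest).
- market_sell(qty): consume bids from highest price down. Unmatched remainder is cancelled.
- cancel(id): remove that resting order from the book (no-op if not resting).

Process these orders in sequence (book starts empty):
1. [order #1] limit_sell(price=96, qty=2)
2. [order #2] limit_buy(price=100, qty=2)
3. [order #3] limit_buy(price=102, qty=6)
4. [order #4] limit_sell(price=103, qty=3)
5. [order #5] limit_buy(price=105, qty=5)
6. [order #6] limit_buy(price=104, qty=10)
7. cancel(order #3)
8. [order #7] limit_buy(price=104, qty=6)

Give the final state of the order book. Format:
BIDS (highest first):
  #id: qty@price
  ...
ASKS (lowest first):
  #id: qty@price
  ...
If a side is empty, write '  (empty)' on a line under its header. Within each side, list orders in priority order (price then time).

After op 1 [order #1] limit_sell(price=96, qty=2): fills=none; bids=[-] asks=[#1:2@96]
After op 2 [order #2] limit_buy(price=100, qty=2): fills=#2x#1:2@96; bids=[-] asks=[-]
After op 3 [order #3] limit_buy(price=102, qty=6): fills=none; bids=[#3:6@102] asks=[-]
After op 4 [order #4] limit_sell(price=103, qty=3): fills=none; bids=[#3:6@102] asks=[#4:3@103]
After op 5 [order #5] limit_buy(price=105, qty=5): fills=#5x#4:3@103; bids=[#5:2@105 #3:6@102] asks=[-]
After op 6 [order #6] limit_buy(price=104, qty=10): fills=none; bids=[#5:2@105 #6:10@104 #3:6@102] asks=[-]
After op 7 cancel(order #3): fills=none; bids=[#5:2@105 #6:10@104] asks=[-]
After op 8 [order #7] limit_buy(price=104, qty=6): fills=none; bids=[#5:2@105 #6:10@104 #7:6@104] asks=[-]

Answer: BIDS (highest first):
  #5: 2@105
  #6: 10@104
  #7: 6@104
ASKS (lowest first):
  (empty)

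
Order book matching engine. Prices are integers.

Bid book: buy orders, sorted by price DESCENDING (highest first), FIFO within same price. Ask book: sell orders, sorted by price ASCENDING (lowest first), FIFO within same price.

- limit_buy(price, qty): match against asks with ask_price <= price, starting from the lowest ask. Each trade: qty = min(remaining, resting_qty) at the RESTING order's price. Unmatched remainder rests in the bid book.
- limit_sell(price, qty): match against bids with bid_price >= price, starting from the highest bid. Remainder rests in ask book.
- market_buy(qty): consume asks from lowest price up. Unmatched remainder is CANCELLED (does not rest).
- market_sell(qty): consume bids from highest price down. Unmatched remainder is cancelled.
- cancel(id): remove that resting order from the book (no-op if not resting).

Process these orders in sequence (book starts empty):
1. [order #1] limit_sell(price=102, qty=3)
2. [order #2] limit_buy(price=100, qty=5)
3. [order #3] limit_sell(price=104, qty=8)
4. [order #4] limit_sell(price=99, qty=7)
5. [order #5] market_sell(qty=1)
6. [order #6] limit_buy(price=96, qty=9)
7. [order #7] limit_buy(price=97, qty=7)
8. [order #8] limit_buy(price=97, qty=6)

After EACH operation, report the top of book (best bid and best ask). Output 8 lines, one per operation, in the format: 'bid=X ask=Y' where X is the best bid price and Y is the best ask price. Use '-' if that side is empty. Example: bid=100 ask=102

After op 1 [order #1] limit_sell(price=102, qty=3): fills=none; bids=[-] asks=[#1:3@102]
After op 2 [order #2] limit_buy(price=100, qty=5): fills=none; bids=[#2:5@100] asks=[#1:3@102]
After op 3 [order #3] limit_sell(price=104, qty=8): fills=none; bids=[#2:5@100] asks=[#1:3@102 #3:8@104]
After op 4 [order #4] limit_sell(price=99, qty=7): fills=#2x#4:5@100; bids=[-] asks=[#4:2@99 #1:3@102 #3:8@104]
After op 5 [order #5] market_sell(qty=1): fills=none; bids=[-] asks=[#4:2@99 #1:3@102 #3:8@104]
After op 6 [order #6] limit_buy(price=96, qty=9): fills=none; bids=[#6:9@96] asks=[#4:2@99 #1:3@102 #3:8@104]
After op 7 [order #7] limit_buy(price=97, qty=7): fills=none; bids=[#7:7@97 #6:9@96] asks=[#4:2@99 #1:3@102 #3:8@104]
After op 8 [order #8] limit_buy(price=97, qty=6): fills=none; bids=[#7:7@97 #8:6@97 #6:9@96] asks=[#4:2@99 #1:3@102 #3:8@104]

Answer: bid=- ask=102
bid=100 ask=102
bid=100 ask=102
bid=- ask=99
bid=- ask=99
bid=96 ask=99
bid=97 ask=99
bid=97 ask=99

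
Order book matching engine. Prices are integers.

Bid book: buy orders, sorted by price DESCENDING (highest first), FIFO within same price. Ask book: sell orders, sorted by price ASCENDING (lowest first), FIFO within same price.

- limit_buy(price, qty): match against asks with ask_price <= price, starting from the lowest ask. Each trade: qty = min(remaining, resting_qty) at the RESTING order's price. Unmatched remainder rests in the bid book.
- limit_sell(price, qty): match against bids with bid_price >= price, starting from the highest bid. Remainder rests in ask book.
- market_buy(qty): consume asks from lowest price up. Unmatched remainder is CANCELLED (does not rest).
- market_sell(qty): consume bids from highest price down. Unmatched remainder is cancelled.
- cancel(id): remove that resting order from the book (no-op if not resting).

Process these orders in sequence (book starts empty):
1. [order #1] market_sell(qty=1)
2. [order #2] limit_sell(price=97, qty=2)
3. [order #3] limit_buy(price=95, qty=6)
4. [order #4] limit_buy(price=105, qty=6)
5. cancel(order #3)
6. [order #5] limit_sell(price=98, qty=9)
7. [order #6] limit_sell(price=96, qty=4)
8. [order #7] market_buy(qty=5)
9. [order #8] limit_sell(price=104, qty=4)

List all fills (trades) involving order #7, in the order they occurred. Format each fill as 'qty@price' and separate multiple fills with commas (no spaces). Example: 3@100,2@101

Answer: 4@96,1@98

Derivation:
After op 1 [order #1] market_sell(qty=1): fills=none; bids=[-] asks=[-]
After op 2 [order #2] limit_sell(price=97, qty=2): fills=none; bids=[-] asks=[#2:2@97]
After op 3 [order #3] limit_buy(price=95, qty=6): fills=none; bids=[#3:6@95] asks=[#2:2@97]
After op 4 [order #4] limit_buy(price=105, qty=6): fills=#4x#2:2@97; bids=[#4:4@105 #3:6@95] asks=[-]
After op 5 cancel(order #3): fills=none; bids=[#4:4@105] asks=[-]
After op 6 [order #5] limit_sell(price=98, qty=9): fills=#4x#5:4@105; bids=[-] asks=[#5:5@98]
After op 7 [order #6] limit_sell(price=96, qty=4): fills=none; bids=[-] asks=[#6:4@96 #5:5@98]
After op 8 [order #7] market_buy(qty=5): fills=#7x#6:4@96 #7x#5:1@98; bids=[-] asks=[#5:4@98]
After op 9 [order #8] limit_sell(price=104, qty=4): fills=none; bids=[-] asks=[#5:4@98 #8:4@104]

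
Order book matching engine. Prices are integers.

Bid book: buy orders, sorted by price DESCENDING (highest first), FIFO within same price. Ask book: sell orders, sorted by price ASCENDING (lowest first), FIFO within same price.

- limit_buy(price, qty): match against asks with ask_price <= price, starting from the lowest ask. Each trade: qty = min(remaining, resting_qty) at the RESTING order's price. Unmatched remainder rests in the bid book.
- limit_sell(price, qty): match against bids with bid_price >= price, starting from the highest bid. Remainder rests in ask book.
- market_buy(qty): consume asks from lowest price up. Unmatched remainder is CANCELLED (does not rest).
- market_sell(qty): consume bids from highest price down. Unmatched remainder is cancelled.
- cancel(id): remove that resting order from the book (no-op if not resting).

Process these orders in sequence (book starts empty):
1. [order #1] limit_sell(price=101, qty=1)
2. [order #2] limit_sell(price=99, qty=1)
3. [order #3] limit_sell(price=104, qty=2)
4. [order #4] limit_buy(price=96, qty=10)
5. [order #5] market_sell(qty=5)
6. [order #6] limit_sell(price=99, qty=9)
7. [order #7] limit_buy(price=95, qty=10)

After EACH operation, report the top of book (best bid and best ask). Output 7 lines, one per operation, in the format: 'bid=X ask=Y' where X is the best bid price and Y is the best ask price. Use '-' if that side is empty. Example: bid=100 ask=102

Answer: bid=- ask=101
bid=- ask=99
bid=- ask=99
bid=96 ask=99
bid=96 ask=99
bid=96 ask=99
bid=96 ask=99

Derivation:
After op 1 [order #1] limit_sell(price=101, qty=1): fills=none; bids=[-] asks=[#1:1@101]
After op 2 [order #2] limit_sell(price=99, qty=1): fills=none; bids=[-] asks=[#2:1@99 #1:1@101]
After op 3 [order #3] limit_sell(price=104, qty=2): fills=none; bids=[-] asks=[#2:1@99 #1:1@101 #3:2@104]
After op 4 [order #4] limit_buy(price=96, qty=10): fills=none; bids=[#4:10@96] asks=[#2:1@99 #1:1@101 #3:2@104]
After op 5 [order #5] market_sell(qty=5): fills=#4x#5:5@96; bids=[#4:5@96] asks=[#2:1@99 #1:1@101 #3:2@104]
After op 6 [order #6] limit_sell(price=99, qty=9): fills=none; bids=[#4:5@96] asks=[#2:1@99 #6:9@99 #1:1@101 #3:2@104]
After op 7 [order #7] limit_buy(price=95, qty=10): fills=none; bids=[#4:5@96 #7:10@95] asks=[#2:1@99 #6:9@99 #1:1@101 #3:2@104]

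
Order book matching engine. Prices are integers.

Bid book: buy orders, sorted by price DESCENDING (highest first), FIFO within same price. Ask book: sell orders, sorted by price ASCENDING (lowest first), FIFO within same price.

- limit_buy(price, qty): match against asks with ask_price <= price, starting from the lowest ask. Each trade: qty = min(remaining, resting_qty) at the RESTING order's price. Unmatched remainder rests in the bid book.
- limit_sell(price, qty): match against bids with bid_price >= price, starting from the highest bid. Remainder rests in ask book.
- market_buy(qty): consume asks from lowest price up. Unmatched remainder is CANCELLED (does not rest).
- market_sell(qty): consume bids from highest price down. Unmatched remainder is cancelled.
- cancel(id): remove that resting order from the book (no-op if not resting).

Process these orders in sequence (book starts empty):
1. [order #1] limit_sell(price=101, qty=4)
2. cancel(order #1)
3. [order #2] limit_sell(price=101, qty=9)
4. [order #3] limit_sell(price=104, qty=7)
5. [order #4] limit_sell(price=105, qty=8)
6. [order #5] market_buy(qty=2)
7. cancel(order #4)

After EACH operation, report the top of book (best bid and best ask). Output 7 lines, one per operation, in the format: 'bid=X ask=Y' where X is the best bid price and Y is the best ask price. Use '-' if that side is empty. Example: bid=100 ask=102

Answer: bid=- ask=101
bid=- ask=-
bid=- ask=101
bid=- ask=101
bid=- ask=101
bid=- ask=101
bid=- ask=101

Derivation:
After op 1 [order #1] limit_sell(price=101, qty=4): fills=none; bids=[-] asks=[#1:4@101]
After op 2 cancel(order #1): fills=none; bids=[-] asks=[-]
After op 3 [order #2] limit_sell(price=101, qty=9): fills=none; bids=[-] asks=[#2:9@101]
After op 4 [order #3] limit_sell(price=104, qty=7): fills=none; bids=[-] asks=[#2:9@101 #3:7@104]
After op 5 [order #4] limit_sell(price=105, qty=8): fills=none; bids=[-] asks=[#2:9@101 #3:7@104 #4:8@105]
After op 6 [order #5] market_buy(qty=2): fills=#5x#2:2@101; bids=[-] asks=[#2:7@101 #3:7@104 #4:8@105]
After op 7 cancel(order #4): fills=none; bids=[-] asks=[#2:7@101 #3:7@104]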